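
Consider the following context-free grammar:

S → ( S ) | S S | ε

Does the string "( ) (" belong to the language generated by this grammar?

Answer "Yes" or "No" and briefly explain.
Each production adds parentheses only in matched pairs (S → ( S )) or none at all, so every derived string has equally many '(' and ')'. The string ( ) ( has two '(' and one ')', so it cannot be derived.

Final answer: No - no valid derivation exists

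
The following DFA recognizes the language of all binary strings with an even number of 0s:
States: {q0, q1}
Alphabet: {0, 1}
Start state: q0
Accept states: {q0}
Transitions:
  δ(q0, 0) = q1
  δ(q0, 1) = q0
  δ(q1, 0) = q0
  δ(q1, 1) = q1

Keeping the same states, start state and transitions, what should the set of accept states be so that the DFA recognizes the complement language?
The DFA is complete (every state has a transition on every symbol), so the complement
is recognized by the same DFA with accepting and non-accepting states swapped.
Original accept states: {q0}
Complement accept states = All states - Original accept states
= {q0, q1} - {q0}
= {q1}
Complement language: strings with an ODD number of 0s

Final answer: {q1}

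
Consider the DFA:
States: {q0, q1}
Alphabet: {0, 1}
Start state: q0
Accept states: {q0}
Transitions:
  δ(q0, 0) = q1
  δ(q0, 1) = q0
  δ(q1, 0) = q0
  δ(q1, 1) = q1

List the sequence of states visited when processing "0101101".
Starting at q0
Read '0': q0 -> q1
Read '1': q1 -> q1
Read '0': q1 -> q0
Read '1': q0 -> q0
Read '1': q0 -> q0
Read '0': q0 -> q1
Read '1': q1 -> q1

Final answer: q0 -> q1 -> q1 -> q0 -> q0 -> q0 -> q1 -> q1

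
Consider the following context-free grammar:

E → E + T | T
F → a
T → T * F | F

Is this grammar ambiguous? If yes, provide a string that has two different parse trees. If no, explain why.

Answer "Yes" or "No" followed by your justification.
This is the standard stratified expression grammar: '+' is introduced only by the left-recursive rule E → E + T and '*' only by the left-recursive rule T → T * F, with F → a. For any string, the last '+' must be the one produced at the root E (everything after it is a T containing no '+'), and likewise within each T the last '*' is produced at its root. This fixes the parse tree uniquely (left-associative, '*' binding tighter than '+'), so every string has exactly one parse tree.

Final answer: No - the grammar is unambiguous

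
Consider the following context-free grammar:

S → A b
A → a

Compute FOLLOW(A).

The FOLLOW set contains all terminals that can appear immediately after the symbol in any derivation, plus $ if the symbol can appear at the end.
A occurs only in S → A b, where it is immediately followed by the terminal b. So FOLLOW(A) = {b}.

Final answer: {b}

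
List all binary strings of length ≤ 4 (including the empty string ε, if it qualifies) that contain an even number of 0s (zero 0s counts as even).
Checking every binary string of length 0 to 4:
  Length 0: accepted: ε | rejected: (none)
  Length 1: accepted: 1 | rejected: 0
  Length 2: accepted: 00, 11 | rejected: 01, 10
  Length 3: accepted: 001, 010, 100, 111 | rejected: 000, 011, 101, 110
  Length 4: accepted: 0000, 0011, 0101, 0110, 1001, 1010, 1100, 1111 | rejected: 0001, 0010, 0100, 0111, 1000, 1011, 1101, 1110
Total: 16 string(s).

Final answer: ε, 1, 00, 11, 001, 010, 100, 111, 0000, 0011, 0101, 0110, 1001, 1010, 1100, 1111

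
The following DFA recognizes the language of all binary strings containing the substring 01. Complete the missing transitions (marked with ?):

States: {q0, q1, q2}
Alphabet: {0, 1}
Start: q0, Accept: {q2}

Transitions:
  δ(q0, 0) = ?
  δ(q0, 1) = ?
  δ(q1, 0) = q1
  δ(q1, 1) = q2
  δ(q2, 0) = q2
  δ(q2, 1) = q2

What each state remembers (consistent with the given transitions and accept states):
  q0: 01 not seen yet and the last symbol was not 0
  q1: 01 not seen yet and the last symbol was 0
  q2: the substring 01 has already been seen
Filling in the missing entries:
  δ(q0, 0): in q0 (01 not seen yet and the last symbol was not 0), after reading 0 we have: 01 not seen yet and the last symbol was 0 → q1
  δ(q0, 1): in q0 (01 not seen yet and the last symbol was not 0), after reading 1 we have: 01 not seen yet and the last symbol was not 0 → q0

Final answer: δ(q0, 0) = q1; δ(q0, 1) = q0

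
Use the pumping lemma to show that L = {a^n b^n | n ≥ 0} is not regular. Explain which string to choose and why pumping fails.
Language: L = {a^n b^n | n ≥ 0} (equal numbers of a's followed by b's)
Step 1: Assume for contradiction that L is regular, with pumping length p.
Step 2: Choose s = a^p b^p. Then s ∈ L (it has p a's followed by p b's) and |s| ≥ p.
Step 3: Consider any decomposition s = xyz with |xy| ≤ p and |y| > 0. Since |xy| ≤ p and the first p symbols of s are all a's, y = a^k for some k with 1 ≤ k ≤ p.
Step 4: Pumping up (i = 2): xy²z = a^(p+k) b^p, which has more a's than b's, so xy²z ∉ L.
This contradicts the pumping lemma, so L is not regular.

Final answer: Choose s = a^p b^p. Since |xy| ≤ p, y = a^k with k ≥ 1. Then xy²z = a^(p+k) b^p ∉ L.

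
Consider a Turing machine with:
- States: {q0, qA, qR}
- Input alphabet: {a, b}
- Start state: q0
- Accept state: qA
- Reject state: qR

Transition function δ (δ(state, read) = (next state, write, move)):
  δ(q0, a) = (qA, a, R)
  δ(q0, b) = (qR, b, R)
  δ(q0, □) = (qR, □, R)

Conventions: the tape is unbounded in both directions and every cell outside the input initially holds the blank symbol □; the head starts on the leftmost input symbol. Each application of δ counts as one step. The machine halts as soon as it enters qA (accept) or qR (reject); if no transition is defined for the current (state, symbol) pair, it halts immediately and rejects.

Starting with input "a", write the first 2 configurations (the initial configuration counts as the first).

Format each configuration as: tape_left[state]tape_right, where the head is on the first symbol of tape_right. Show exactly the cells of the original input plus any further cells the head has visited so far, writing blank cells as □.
Step 0: [q0]a (head at position 0)
Step 1: δ(q0, a) = (qA, a, R)  ⊢  a[qA]□ (head at position 1)

Final answer: [q0]a ⊢ a[qA]□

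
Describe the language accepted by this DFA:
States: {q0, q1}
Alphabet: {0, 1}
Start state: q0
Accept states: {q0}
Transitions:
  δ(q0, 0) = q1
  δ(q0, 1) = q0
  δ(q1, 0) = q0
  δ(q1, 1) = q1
Analyzing the DFA structure:
Start state: q0
Accept states: {q0}
Interpreting what each state remembers (checking against the transitions):
  q0: an even number of 0s has been read so far
  q1: an odd number of 0s has been read so far
  δ(q0, 0): in q0 (an even number of 0s has been read so far), after reading 0 we have: an odd number of 0s has been read so far → q1
  δ(q0, 1): in q0 (an even number of 0s has been read so far), after reading 1 we have: an even number of 0s has been read so far → q0
  δ(q1, 0): in q1 (an odd number of 0s has been read so far), after reading 0 we have: an even number of 0s has been read so far → q0
  δ(q1, 1): in q1 (an odd number of 0s has been read so far), after reading 1 we have: an odd number of 0s has been read so far → q1
A string is accepted iff it ends in {q0}, i.e. an even number of 0s has been read so far.
Language: All binary strings with an even number of 0s

Final answer: All binary strings with an even number of 0s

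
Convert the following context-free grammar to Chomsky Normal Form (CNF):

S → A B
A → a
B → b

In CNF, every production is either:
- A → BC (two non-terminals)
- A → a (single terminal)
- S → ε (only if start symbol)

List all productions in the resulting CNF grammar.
The grammar has no ε-productions or unit productions to eliminate.
S → A B is already in CNF (two non-terminals) – keep it.
A → a is already in CNF (single terminal) – keep it.
B → b is already in CNF (single terminal) – keep it.
Resulting CNF grammar (3 productions): A → a; B → b; S → A B

Final answer: A → a; B → b; S → A B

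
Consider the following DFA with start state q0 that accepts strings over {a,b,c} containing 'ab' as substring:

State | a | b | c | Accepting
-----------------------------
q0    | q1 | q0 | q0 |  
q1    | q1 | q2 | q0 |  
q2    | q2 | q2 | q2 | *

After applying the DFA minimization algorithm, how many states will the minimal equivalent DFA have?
All 3 states are reachable from q0, so none can be removed as unreachable.
Table-filling: first mark every (accepting, non-accepting) pair as distinguishable (accepting: {q2}; non-accepting: {q0, q1}).
Round 1: (q0, q1) on 'b' go to q0 and q2, already distinguishable → mark.
Every pair of states is distinguishable, so the DFA is already minimal.
Equivalence classes: {q0}, {q1}, {q2} → 3 states.

Final answer: 3 states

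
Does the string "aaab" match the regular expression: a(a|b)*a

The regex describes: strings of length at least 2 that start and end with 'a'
No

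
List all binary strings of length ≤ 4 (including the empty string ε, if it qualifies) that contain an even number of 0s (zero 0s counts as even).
Checking every binary string of length 0 to 4:
  Length 0: accepted: ε | rejected: (none)
  Length 1: accepted: 1 | rejected: 0
  Length 2: accepted: 00, 11 | rejected: 01, 10
  Length 3: accepted: 001, 010, 100, 111 | rejected: 000, 011, 101, 110
  Length 4: accepted: 0000, 0011, 0101, 0110, 1001, 1010, 1100, 1111 | rejected: 0001, 0010, 0100, 0111, 1000, 1011, 1101, 1110
Total: 16 string(s).

Final answer: ε, 1, 00, 11, 001, 010, 100, 111, 0000, 0011, 0101, 0110, 1001, 1010, 1100, 1111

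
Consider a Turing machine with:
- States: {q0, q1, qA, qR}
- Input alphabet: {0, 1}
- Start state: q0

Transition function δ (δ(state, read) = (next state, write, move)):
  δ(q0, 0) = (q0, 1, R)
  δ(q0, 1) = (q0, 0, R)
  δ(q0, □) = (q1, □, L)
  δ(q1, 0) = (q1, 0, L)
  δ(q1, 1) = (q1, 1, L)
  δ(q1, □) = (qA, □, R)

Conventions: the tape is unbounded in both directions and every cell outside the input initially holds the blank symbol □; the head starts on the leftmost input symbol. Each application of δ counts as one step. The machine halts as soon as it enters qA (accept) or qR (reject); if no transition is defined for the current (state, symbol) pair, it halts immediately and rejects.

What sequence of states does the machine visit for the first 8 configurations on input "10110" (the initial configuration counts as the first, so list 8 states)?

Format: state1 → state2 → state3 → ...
Step 0: [q0]10110 (head at position 0)
Step 1: δ(q0, 1) = (q0, 0, R)  ⊢  0[q0]0110 (head at position 1)
Step 2: δ(q0, 0) = (q0, 1, R)  ⊢  01[q0]110 (head at position 2)
Step 3: δ(q0, 1) = (q0, 0, R)  ⊢  010[q0]10 (head at position 3)
Step 4: δ(q0, 1) = (q0, 0, R)  ⊢  0100[q0]0 (head at position 4)
Step 5: δ(q0, 0) = (q0, 1, R)  ⊢  01001[q0]□ (head at position 5)
Step 6: δ(q0, □) = (q1, □, L)  ⊢  0100[q1]1□ (head at position 4)
Step 7: δ(q1, 1) = (q1, 1, L)  ⊢  010[q1]01□ (head at position 3)
Reading off the states of these 8 configurations: q0 → q0 → q0 → q0 → q0 → q0 → q1 → q1

Final answer: q0 → q0 → q0 → q0 → q0 → q0 → q1 → q1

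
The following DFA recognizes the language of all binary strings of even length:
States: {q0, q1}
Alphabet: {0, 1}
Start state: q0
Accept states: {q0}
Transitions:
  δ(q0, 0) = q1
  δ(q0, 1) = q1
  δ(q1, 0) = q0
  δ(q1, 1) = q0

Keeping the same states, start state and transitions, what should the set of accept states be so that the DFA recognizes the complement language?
The DFA is complete (every state has a transition on every symbol), so the complement
is recognized by the same DFA with accepting and non-accepting states swapped.
Original accept states: {q0}
Complement accept states = All states - Original accept states
= {q0, q1} - {q0}
= {q1}
Complement language: strings of ODD length

Final answer: {q1}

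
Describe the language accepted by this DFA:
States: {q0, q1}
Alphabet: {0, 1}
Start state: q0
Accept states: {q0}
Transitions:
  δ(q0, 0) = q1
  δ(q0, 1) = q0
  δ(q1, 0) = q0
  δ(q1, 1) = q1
Analyzing the DFA structure:
Start state: q0
Accept states: {q0}
Interpreting what each state remembers (checking against the transitions):
  q0: an even number of 0s has been read so far
  q1: an odd number of 0s has been read so far
  δ(q0, 0): in q0 (an even number of 0s has been read so far), after reading 0 we have: an odd number of 0s has been read so far → q1
  δ(q0, 1): in q0 (an even number of 0s has been read so far), after reading 1 we have: an even number of 0s has been read so far → q0
  δ(q1, 0): in q1 (an odd number of 0s has been read so far), after reading 0 we have: an even number of 0s has been read so far → q0
  δ(q1, 1): in q1 (an odd number of 0s has been read so far), after reading 1 we have: an odd number of 0s has been read so far → q1
A string is accepted iff it ends in {q0}, i.e. an even number of 0s has been read so far.
Language: All binary strings with an even number of 0s

Final answer: All binary strings with an even number of 0s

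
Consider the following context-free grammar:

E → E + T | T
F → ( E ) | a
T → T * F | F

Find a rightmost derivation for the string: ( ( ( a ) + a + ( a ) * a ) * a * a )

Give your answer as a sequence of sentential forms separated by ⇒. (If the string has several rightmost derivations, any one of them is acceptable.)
Start with E.
Step 1: the rightmost non-terminal is E; apply E → T:  T
Step 2: the rightmost non-terminal is T; apply T → F:  F
Step 3: the rightmost non-terminal is F; apply F → ( E ):  ( E )
Step 4: the rightmost non-terminal is E; apply E → T:  ( T )
Step 5: the rightmost non-terminal is T; apply T → T * F:  ( T * F )
Step 6: the rightmost non-terminal is F; apply F → a:  ( T * a )
Step 7: the rightmost non-terminal is T; apply T → T * F:  ( T * F * a )
Step 8: the rightmost non-terminal is F; apply F → a:  ( T * a * a )
Step 9: the rightmost non-terminal is T; apply T → F:  ( F * a * a )
Step 10: the rightmost non-terminal is F; apply F → ( E ):  ( ( E ) * a * a )
Step 11: the rightmost non-terminal is E; apply E → E + T:  ( ( E + T ) * a * a )
Step 12: the rightmost non-terminal is T; apply T → T * F:  ( ( E + T * F ) * a * a )
Step 13: the rightmost non-terminal is F; apply F → a:  ( ( E + T * a ) * a * a )
Step 14: the rightmost non-terminal is T; apply T → F:  ( ( E + F * a ) * a * a )
Step 15: the rightmost non-terminal is F; apply F → ( E ):  ( ( E + ( E ) * a ) * a * a )
Step 16: the rightmost non-terminal is E; apply E → T:  ( ( E + ( T ) * a ) * a * a )
Step 17: the rightmost non-terminal is T; apply T → F:  ( ( E + ( F ) * a ) * a * a )
Step 18: the rightmost non-terminal is F; apply F → a:  ( ( E + ( a ) * a ) * a * a )
Step 19: the rightmost non-terminal is E; apply E → E + T:  ( ( E + T + ( a ) * a ) * a * a )
Step 20: the rightmost non-terminal is T; apply T → F:  ( ( E + F + ( a ) * a ) * a * a )
Step 21: the rightmost non-terminal is F; apply F → a:  ( ( E + a + ( a ) * a ) * a * a )
Step 22: the rightmost non-terminal is E; apply E → T:  ( ( T + a + ( a ) * a ) * a * a )
Step 23: the rightmost non-terminal is T; apply T → F:  ( ( F + a + ( a ) * a ) * a * a )
Step 24: the rightmost non-terminal is F; apply F → ( E ):  ( ( ( E ) + a + ( a ) * a ) * a * a )
Step 25: the rightmost non-terminal is E; apply E → T:  ( ( ( T ) + a + ( a ) * a ) * a * a )
Step 26: the rightmost non-terminal is T; apply T → F:  ( ( ( F ) + a + ( a ) * a ) * a * a )
Step 27: the rightmost non-terminal is F; apply F → a:  ( ( ( a ) + a + ( a ) * a ) * a * a )

Final answer: E ⇒ T ⇒ F ⇒ ( E ) ⇒ ( T ) ⇒ ( T * F ) ⇒ ( T * a ) ⇒ ( T * F * a ) ⇒ ( T * a * a ) ⇒ ( F * a * a ) ⇒ ( ( E ) * a * a ) ⇒ ( ( E + T ) * a * a ) ⇒ ( ( E + T * F ) * a * a ) ⇒ ( ( E + T * a ) * a * a ) ⇒ ( ( E + F * a ) * a * a ) ⇒ ( ( E + ( E ) * a ) * a * a ) ⇒ ( ( E + ( T ) * a ) * a * a ) ⇒ ( ( E + ( F ) * a ) * a * a ) ⇒ ( ( E + ( a ) * a ) * a * a ) ⇒ ( ( E + T + ( a ) * a ) * a * a ) ⇒ ( ( E + F + ( a ) * a ) * a * a ) ⇒ ( ( E + a + ( a ) * a ) * a * a ) ⇒ ( ( T + a + ( a ) * a ) * a * a ) ⇒ ( ( F + a + ( a ) * a ) * a * a ) ⇒ ( ( ( E ) + a + ( a ) * a ) * a * a ) ⇒ ( ( ( T ) + a + ( a ) * a ) * a * a ) ⇒ ( ( ( F ) + a + ( a ) * a ) * a * a ) ⇒ ( ( ( a ) + a + ( a ) * a ) * a * a )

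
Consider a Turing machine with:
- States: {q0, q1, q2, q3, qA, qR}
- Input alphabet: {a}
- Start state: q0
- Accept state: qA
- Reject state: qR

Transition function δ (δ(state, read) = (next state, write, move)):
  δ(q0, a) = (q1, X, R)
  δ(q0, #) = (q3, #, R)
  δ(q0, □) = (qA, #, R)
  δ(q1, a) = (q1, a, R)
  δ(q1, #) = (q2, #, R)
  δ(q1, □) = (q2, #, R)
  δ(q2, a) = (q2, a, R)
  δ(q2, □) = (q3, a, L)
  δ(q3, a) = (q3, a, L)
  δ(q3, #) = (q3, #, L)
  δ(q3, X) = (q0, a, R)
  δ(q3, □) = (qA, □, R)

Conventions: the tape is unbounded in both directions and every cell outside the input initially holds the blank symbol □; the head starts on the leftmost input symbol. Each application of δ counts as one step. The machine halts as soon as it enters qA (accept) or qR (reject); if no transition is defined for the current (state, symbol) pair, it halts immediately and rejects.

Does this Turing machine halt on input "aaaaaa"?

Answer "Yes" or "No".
Trace (configuration after each step, as tape_left[state]tape_right with head position):
Step 0: [q0]aaaaaa (head at position 0)
Step 1: X[q1]aaaaa (head 1)
Step 2: Xa[q1]aaaa (head 2)
Step 3: Xaa[q1]aaa (head 3)
Step 4: Xaaa[q1]aa (head 4)
Step 5: Xaaaa[q1]a (head 5)
Step 6: Xaaaaa[q1]□ (head 6)
Step 7: Xaaaaa#[q2]□ (head 7)
Step 8: Xaaaaa[q3]#a (head 6)
Step 9: Xaaaa[q3]a#a (head 5)
Step 10: Xaaa[q3]aa#a (head 4)
Step 11: Xaa[q3]aaa#a (head 3)
Step 12: Xa[q3]aaaa#a (head 2)
Step 13: X[q3]aaaaa#a (head 1)
Step 14: [q3]Xaaaaa#a (head 0)
Step 15: a[q0]aaaaa#a (head 1)
Step 16: aX[q1]aaaa#a (head 2)
Step 17: aXa[q1]aaa#a (head 3)
Step 18: aXaa[q1]aa#a (head 4)
Step 19: aXaaa[q1]a#a (head 5)
Step 20: aXaaaa[q1]#a (head 6)
Step 21: aXaaaa#[q2]a (head 7)
Step 22: aXaaaa#a[q2]□ (head 8)
Step 23: aXaaaa#[q3]aa (head 7)
Step 24: aXaaaa[q3]#aa (head 6)
Step 25: aXaaa[q3]a#aa (head 5)
Step 26: aXaa[q3]aa#aa (head 4)
Step 27: aXa[q3]aaa#aa (head 3)
Step 28: aX[q3]aaaa#aa (head 2)
Step 29: a[q3]Xaaaa#aa (head 1)
Step 30: aa[q0]aaaa#aa (head 2)
Step 31: aaX[q1]aaa#aa (head 3)
Step 32: aaXa[q1]aa#aa (head 4)
Step 33: aaXaa[q1]a#aa (head 5)
Step 34: aaXaaa[q1]#aa (head 6)
Step 35: aaXaaa#[q2]aa (head 7)
Step 36: aaXaaa#a[q2]a (head 8)
Step 37: aaXaaa#aa[q2]□ (head 9)
Step 38: aaXaaa#a[q3]aa (head 8)
Step 39: aaXaaa#[q3]aaa (head 7)
Step 40: aaXaaa[q3]#aaa (head 6)
Step 41: aaXaa[q3]a#aaa (head 5)
Step 42: aaXa[q3]aa#aaa (head 4)
Step 43: aaX[q3]aaa#aaa (head 3)
Step 44: aa[q3]Xaaa#aaa (head 2)
Step 45: aaa[q0]aaa#aaa (head 3)
Step 46: aaaX[q1]aa#aaa (head 4)
Step 47: aaaXa[q1]a#aaa (head 5)
Step 48: aaaXaa[q1]#aaa (head 6)
Step 49: aaaXaa#[q2]aaa (head 7)
Step 50: aaaXaa#a[q2]aa (head 8)
Step 51: aaaXaa#aa[q2]a (head 9)
Step 52: aaaXaa#aaa[q2]□ (head 10)
Step 53: aaaXaa#aa[q3]aa (head 9)
Step 54: aaaXaa#a[q3]aaa (head 8)
Step 55: aaaXaa#[q3]aaaa (head 7)
Step 56: aaaXaa[q3]#aaaa (head 6)
Step 57: aaaXa[q3]a#aaaa (head 5)
Step 58: aaaX[q3]aa#aaaa (head 4)
Step 59: aaa[q3]Xaa#aaaa (head 3)
Step 60: aaaa[q0]aa#aaaa (head 4)
Step 61: aaaaX[q1]a#aaaa (head 5)
Step 62: aaaaXa[q1]#aaaa (head 6)
Step 63: aaaaXa#[q2]aaaa (head 7)
Step 64: aaaaXa#a[q2]aaa (head 8)
Step 65: aaaaXa#aa[q2]aa (head 9)
Step 66: aaaaXa#aaa[q2]a (head 10)
Step 67: aaaaXa#aaaa[q2]□ (head 11)
Step 68: aaaaXa#aaa[q3]aa (head 10)
Step 69: aaaaXa#aa[q3]aaa (head 9)
Step 70: aaaaXa#a[q3]aaaa (head 8)
Step 71: aaaaXa#[q3]aaaaa (head 7)
Step 72: aaaaXa[q3]#aaaaa (head 6)
Step 73: aaaaX[q3]a#aaaaa (head 5)
Step 74: aaaa[q3]Xa#aaaaa (head 4)
Step 75: aaaaa[q0]a#aaaaa (head 5)
Step 76: aaaaaX[q1]#aaaaa (head 6)
Step 77: aaaaaX#[q2]aaaaa (head 7)
Step 78: aaaaaX#a[q2]aaaa (head 8)
Step 79: aaaaaX#aa[q2]aaa (head 9)
Step 80: aaaaaX#aaa[q2]aa (head 10)
Step 81: aaaaaX#aaaa[q2]a (head 11)
Step 82: aaaaaX#aaaaa[q2]□ (head 12)
Step 83: aaaaaX#aaaa[q3]aa (head 11)
Step 84: aaaaaX#aaa[q3]aaa (head 10)
Step 85: aaaaaX#aa[q3]aaaa (head 9)
Step 86: aaaaaX#a[q3]aaaaa (head 8)
Step 87: aaaaaX#[q3]aaaaaa (head 7)
Step 88: aaaaaX[q3]#aaaaaa (head 6)
Step 89: aaaaa[q3]X#aaaaaa (head 5)
Step 90: aaaaaa[q0]#aaaaaa (head 6)
Step 91: aaaaaa#[q3]aaaaaa (head 7)
Step 92: aaaaaa[q3]#aaaaaa (head 6)
Step 93: aaaaa[q3]a#aaaaaa (head 5)
Step 94: aaaa[q3]aa#aaaaaa (head 4)
Step 95: aaa[q3]aaa#aaaaaa (head 3)
Step 96: aa[q3]aaaa#aaaaaa (head 2)
Step 97: a[q3]aaaaa#aaaaaa (head 1)
Step 98: [q3]aaaaaa#aaaaaa (head 0)
Step 99: [q3]□aaaaaa#aaaaaa (head -1)
Step 100: □[qA]aaaaaa#aaaaaa (head 0)
The machine is in qA, so it halts and accepts.
It halts after 100 steps.

Final answer: Yes - halts after 100 steps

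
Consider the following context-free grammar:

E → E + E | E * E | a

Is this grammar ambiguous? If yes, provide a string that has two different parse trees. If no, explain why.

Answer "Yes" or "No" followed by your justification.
Two different leftmost derivations of a + a * a:
  (1) E ⇒ E + E ⇒ a + E ⇒ a + E * E ⇒ a + a * E ⇒ a + a * a   (tree groups a + (a * a))
  (2) E ⇒ E * E ⇒ E + E * E ⇒ a + E * E ⇒ a + a * E ⇒ a + a * a   (tree groups (a + a) * a)
Two distinct leftmost derivations = two distinct parse trees, so the grammar is ambiguous.

Final answer: Yes - the string 'a + a * a' has two distinct leftmost derivations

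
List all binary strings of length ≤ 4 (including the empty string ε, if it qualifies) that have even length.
Checking every binary string of length 0 to 4:
  Length 0: accepted: ε | rejected: (none)
  Length 1: accepted: (none) | rejected: 0, 1
  Length 2: accepted: 00, 01, 10, 11 | rejected: (none)
  Length 3: accepted: (none) | rejected: 000, 001, 010, 011, 100, 101, 110, 111
  Length 4: accepted: 0000, 0001, 0010, 0011, 0100, 0101, 0110, 0111, 1000, 1001, 1010, 1011, 1100, 1101, 1110, 1111 | rejected: (none)
Total: 21 string(s).

Final answer: ε, 00, 01, 10, 11, 0000, 0001, 0010, 0011, 0100, 0101, 0110, 0111, 1000, 1001, 1010, 1011, 1100, 1101, 1110, 1111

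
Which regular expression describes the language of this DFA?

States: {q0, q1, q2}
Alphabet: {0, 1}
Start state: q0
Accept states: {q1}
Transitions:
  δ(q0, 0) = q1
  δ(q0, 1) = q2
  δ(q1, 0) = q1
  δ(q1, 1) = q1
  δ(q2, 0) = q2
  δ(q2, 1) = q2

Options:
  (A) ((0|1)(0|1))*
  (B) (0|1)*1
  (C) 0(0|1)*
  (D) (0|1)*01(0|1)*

Testing sample strings against the DFA:
  '100' -> rejected
  '1000' -> rejected
  '10' -> rejected
  '01000' -> accepted
Checking each option for a counterexample:
  (A) ((0|1)(0|1))*: ε is rejected by the DFA but matches the regex → eliminated
  (B) (0|1)*1: '0' is accepted by the DFA but does not match the regex → eliminated
  (C) 0(0|1)*: agrees with the DFA on all strings of length ≤ 4
  (D) (0|1)*01(0|1)*: '0' is accepted by the DFA but does not match the regex → eliminated
Only (C) 0(0|1)* is consistent with the DFA.

Final answer: (C) 0(0|1)*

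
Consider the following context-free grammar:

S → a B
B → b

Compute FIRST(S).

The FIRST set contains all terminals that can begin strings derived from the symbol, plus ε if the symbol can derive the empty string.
S has the single production S → a B, whose right-hand side begins with the terminal a. So FIRST(S) = {a}.

Final answer: {a}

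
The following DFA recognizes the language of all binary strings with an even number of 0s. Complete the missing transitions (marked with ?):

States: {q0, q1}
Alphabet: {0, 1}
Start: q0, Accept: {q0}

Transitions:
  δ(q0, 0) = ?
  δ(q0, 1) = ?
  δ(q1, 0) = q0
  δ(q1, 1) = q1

What each state remembers (consistent with the given transitions and accept states):
  q0: an even number of 0s has been read so far
  q1: an odd number of 0s has been read so far
Filling in the missing entries:
  δ(q0, 0): in q0 (an even number of 0s has been read so far), after reading 0 we have: an odd number of 0s has been read so far → q1
  δ(q0, 1): in q0 (an even number of 0s has been read so far), after reading 1 we have: an even number of 0s has been read so far → q0

Final answer: δ(q0, 0) = q1; δ(q0, 1) = q0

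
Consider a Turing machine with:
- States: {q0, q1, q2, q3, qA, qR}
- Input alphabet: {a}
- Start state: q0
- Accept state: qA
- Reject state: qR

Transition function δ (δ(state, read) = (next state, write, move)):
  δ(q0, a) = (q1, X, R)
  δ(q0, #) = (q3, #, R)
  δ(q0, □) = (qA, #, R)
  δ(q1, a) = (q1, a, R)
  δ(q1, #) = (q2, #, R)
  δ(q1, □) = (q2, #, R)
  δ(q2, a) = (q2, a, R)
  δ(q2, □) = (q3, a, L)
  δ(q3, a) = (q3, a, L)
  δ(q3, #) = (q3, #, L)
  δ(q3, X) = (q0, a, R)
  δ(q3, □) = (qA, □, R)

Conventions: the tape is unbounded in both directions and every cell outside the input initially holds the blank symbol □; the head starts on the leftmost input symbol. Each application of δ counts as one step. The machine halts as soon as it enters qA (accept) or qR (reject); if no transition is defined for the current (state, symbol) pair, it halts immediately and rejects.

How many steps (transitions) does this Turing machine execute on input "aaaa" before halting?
Trace (configuration after each step, as tape_left[state]tape_right with head position):
Step 0: [q0]aaaa (head at position 0)
Step 1: X[q1]aaa (head 1)
Step 2: Xa[q1]aa (head 2)
Step 3: Xaa[q1]a (head 3)
Step 4: Xaaa[q1]□ (head 4)
Step 5: Xaaa#[q2]□ (head 5)
Step 6: Xaaa[q3]#a (head 4)
Step 7: Xaa[q3]a#a (head 3)
Step 8: Xa[q3]aa#a (head 2)
Step 9: X[q3]aaa#a (head 1)
Step 10: [q3]Xaaa#a (head 0)
Step 11: a[q0]aaa#a (head 1)
Step 12: aX[q1]aa#a (head 2)
Step 13: aXa[q1]a#a (head 3)
Step 14: aXaa[q1]#a (head 4)
Step 15: aXaa#[q2]a (head 5)
Step 16: aXaa#a[q2]□ (head 6)
Step 17: aXaa#[q3]aa (head 5)
Step 18: aXaa[q3]#aa (head 4)
Step 19: aXa[q3]a#aa (head 3)
Step 20: aX[q3]aa#aa (head 2)
Step 21: a[q3]Xaa#aa (head 1)
Step 22: aa[q0]aa#aa (head 2)
Step 23: aaX[q1]a#aa (head 3)
Step 24: aaXa[q1]#aa (head 4)
Step 25: aaXa#[q2]aa (head 5)
Step 26: aaXa#a[q2]a (head 6)
Step 27: aaXa#aa[q2]□ (head 7)
Step 28: aaXa#a[q3]aa (head 6)
Step 29: aaXa#[q3]aaa (head 5)
Step 30: aaXa[q3]#aaa (head 4)
Step 31: aaX[q3]a#aaa (head 3)
Step 32: aa[q3]Xa#aaa (head 2)
Step 33: aaa[q0]a#aaa (head 3)
Step 34: aaaX[q1]#aaa (head 4)
Step 35: aaaX#[q2]aaa (head 5)
Step 36: aaaX#a[q2]aa (head 6)
Step 37: aaaX#aa[q2]a (head 7)
Step 38: aaaX#aaa[q2]□ (head 8)
Step 39: aaaX#aa[q3]aa (head 7)
Step 40: aaaX#a[q3]aaa (head 6)
Step 41: aaaX#[q3]aaaa (head 5)
Step 42: aaaX[q3]#aaaa (head 4)
Step 43: aaa[q3]X#aaaa (head 3)
Step 44: aaaa[q0]#aaaa (head 4)
Step 45: aaaa#[q3]aaaa (head 5)
Step 46: aaaa[q3]#aaaa (head 4)
Step 47: aaa[q3]a#aaaa (head 3)
Step 48: aa[q3]aa#aaaa (head 2)
Step 49: a[q3]aaa#aaaa (head 1)
Step 50: [q3]aaaa#aaaa (head 0)
Step 51: [q3]□aaaa#aaaa (head -1)
Step 52: □[qA]aaaa#aaaa (head 0)
The machine is in qA, so it halts and accepts.
Number of transitions executed: 52.

Final answer: 52 steps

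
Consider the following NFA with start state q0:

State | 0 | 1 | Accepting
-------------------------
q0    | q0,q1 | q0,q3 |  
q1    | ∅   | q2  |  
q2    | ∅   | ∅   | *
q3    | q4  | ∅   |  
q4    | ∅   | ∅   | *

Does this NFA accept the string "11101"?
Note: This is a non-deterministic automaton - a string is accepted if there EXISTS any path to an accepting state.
Track the set of states the NFA could be in: start {q0}
Read '1': {q0} → {q0, q3}
Read '1': {q0, q3} → {q0, q3}
Read '1': {q0, q3} → {q0, q3}
Read '0': {q0, q3} → {q0, q1, q4}
Read '1': {q0, q1, q4} → {q0, q2, q3}
Final set {q0, q2, q3} contains accepting state(s) {q2} → accepted.

Final answer: Yes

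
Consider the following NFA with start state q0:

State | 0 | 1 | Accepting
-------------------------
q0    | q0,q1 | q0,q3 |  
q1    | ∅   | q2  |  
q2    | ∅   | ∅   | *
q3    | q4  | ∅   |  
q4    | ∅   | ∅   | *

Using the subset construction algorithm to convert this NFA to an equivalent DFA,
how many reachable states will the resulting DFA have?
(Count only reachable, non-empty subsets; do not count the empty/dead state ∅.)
Start subset: {q0}
{q0}: on 0 → {q0, q1}, on 1 → {q0, q3}
{q0, q1}: on 0 → {q0, q1}, on 1 → {q0, q2, q3}
{q0, q3}: on 0 → {q0, q1, q4}, on 1 → {q0, q3}
{q0, q2, q3}: on 0 → {q0, q1, q4}, on 1 → {q0, q3}
{q0, q1, q4}: on 0 → {q0, q1}, on 1 → {q0, q2, q3}
Reachable non-empty subsets: {q0}, {q0, q1}, {q0, q3}, {q0, q2, q3}, {q0, q1, q4} — 5 in total.

Final answer: 5 states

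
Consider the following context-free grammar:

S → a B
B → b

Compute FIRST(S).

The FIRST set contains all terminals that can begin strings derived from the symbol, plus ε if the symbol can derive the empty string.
S has the single production S → a B, whose right-hand side begins with the terminal a. So FIRST(S) = {a}.

Final answer: {a}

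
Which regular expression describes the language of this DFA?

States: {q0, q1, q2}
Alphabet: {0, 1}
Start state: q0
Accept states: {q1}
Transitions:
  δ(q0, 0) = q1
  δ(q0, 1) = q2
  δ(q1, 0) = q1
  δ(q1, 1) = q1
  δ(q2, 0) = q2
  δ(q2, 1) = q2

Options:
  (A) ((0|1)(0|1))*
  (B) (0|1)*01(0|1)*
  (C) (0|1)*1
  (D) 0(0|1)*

Testing sample strings against the DFA:
  '110' -> rejected
  '1111' -> rejected
  '10000' -> rejected
  '001' -> accepted
Checking each option for a counterexample:
  (A) ((0|1)(0|1))*: ε is rejected by the DFA but matches the regex → eliminated
  (B) (0|1)*01(0|1)*: '0' is accepted by the DFA but does not match the regex → eliminated
  (C) (0|1)*1: '0' is accepted by the DFA but does not match the regex → eliminated
  (D) 0(0|1)*: agrees with the DFA on all strings of length ≤ 4
Only (D) 0(0|1)* is consistent with the DFA.

Final answer: (D) 0(0|1)*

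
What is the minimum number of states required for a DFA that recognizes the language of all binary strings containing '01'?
Language: binary strings containing '01'
Lower bound (Myhill–Nerode): the prefixes ε, 0, 01 are pairwise distinguishable:
  ε vs 01: suffix ε distinguishes them (ε is rejected, 01 is accepted)
  0 vs 01: suffix ε distinguishes them (0 is rejected, 01 is accepted)
  ε vs 0: suffix 1 distinguishes them (ε·1 = 1 is rejected, 0·1 = 01 is accepted)
So any DFA needs at least 3 states.
Upper bound: a DFA with 3 states exists (one state per class above: 'no progress', 'last symbol 0', and 'seen 01' (accepting sink)).
Minimum states: 3

Final answer: 3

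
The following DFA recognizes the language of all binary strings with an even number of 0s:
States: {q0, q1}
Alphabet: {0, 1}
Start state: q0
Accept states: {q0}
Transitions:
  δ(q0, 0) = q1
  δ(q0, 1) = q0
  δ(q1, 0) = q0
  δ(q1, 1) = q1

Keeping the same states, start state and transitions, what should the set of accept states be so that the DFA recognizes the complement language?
The DFA is complete (every state has a transition on every symbol), so the complement
is recognized by the same DFA with accepting and non-accepting states swapped.
Original accept states: {q0}
Complement accept states = All states - Original accept states
= {q0, q1} - {q0}
= {q1}
Complement language: strings with an ODD number of 0s

Final answer: {q1}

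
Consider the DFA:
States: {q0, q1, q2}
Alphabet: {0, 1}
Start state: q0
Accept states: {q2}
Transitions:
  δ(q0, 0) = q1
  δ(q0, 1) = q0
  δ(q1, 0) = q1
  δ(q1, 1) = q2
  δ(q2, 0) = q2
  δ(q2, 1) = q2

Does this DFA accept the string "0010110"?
Processing string "0010110":
  q0 --0--> q1
  q1 --0--> q1
  q1 --1--> q2
  q2 --0--> q2
  q2 --1--> q2
  q2 --1--> q2
  q2 --0--> q2
Final state: q2
Accept states: {q2}
q2 is an accept state, so the string is accepted.

Final answer: Yes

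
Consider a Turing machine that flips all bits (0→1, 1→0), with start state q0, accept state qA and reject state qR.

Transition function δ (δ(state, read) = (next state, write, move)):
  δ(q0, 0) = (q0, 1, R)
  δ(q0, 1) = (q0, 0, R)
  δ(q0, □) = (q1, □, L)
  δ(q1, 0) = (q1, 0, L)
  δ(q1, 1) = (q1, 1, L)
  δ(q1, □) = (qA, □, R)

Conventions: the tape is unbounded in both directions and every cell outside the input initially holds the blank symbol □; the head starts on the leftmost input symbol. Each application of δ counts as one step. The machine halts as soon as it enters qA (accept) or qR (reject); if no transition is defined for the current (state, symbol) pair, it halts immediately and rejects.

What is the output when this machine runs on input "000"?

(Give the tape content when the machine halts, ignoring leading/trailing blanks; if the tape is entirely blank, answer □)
Step 0: [q0]000 (head at position 0)
Step 1: δ(q0, 0) = (q0, 1, R)  ⊢  1[q0]00 (head at position 1)
Step 2: δ(q0, 0) = (q0, 1, R)  ⊢  11[q0]0 (head at position 2)
Step 3: δ(q0, 0) = (q0, 1, R)  ⊢  111[q0]□ (head at position 3)
Step 4: δ(q0, □) = (q1, □, L)  ⊢  11[q1]1□ (head at position 2)
Step 5: δ(q1, 1) = (q1, 1, L)  ⊢  1[q1]11□ (head at position 1)
Step 6: δ(q1, 1) = (q1, 1, L)  ⊢  [q1]111□ (head at position 0)
Step 7: δ(q1, 1) = (q1, 1, L)  ⊢  [q1]□111□ (head at position -1)
Step 8: δ(q1, □) = (qA, □, R)  ⊢  □[qA]111□ (head at position 0)
The machine is in qA, so it halts and accepts.
Tape content when halted (ignoring surrounding blanks): 111

Final answer: Output: 111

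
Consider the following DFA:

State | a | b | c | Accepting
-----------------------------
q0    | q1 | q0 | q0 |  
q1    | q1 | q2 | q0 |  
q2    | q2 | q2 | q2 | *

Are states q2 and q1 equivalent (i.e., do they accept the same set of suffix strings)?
Try the suffix ε (the empty string).
From q2: q2 — accepting.
From q1: q1 — not accepting.
The two states disagree on this suffix, so they are not equivalent.

Final answer: No. Distinguishing string: ε (the empty string) - accepted from q2 but not from q1.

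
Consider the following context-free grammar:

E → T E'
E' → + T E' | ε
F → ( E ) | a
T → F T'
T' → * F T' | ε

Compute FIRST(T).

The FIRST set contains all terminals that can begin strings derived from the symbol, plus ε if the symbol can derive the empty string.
FIRST(F): F → ( E ) contributes '(' and F → a contributes 'a', so FIRST(F) = {(, a}. F is not nullable.
FIRST(T): T → F T' begins with F, and F is not nullable, so FIRST(T) = FIRST(F) = {(, a}.

Final answer: {(, a}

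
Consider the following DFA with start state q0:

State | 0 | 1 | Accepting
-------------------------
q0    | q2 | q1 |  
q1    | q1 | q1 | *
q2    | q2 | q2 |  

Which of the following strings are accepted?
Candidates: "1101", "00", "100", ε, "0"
"1101": q0 → q1 → q1 → q1 → q1; q1 is accepting → accepted
"00": q0 → q2 → q2; q2 is not accepting → rejected
"100": q0 → q1 → q1 → q1; q1 is accepting → accepted
ε: q0; q0 is not accepting → rejected
"0": q0 → q2; q2 is not accepting → rejected

Final answer: "1101", "100"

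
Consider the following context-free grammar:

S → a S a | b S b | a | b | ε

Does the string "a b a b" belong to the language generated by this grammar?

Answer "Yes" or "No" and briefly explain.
Every production places the same symbol at both ends (or yields a single symbol / ε), so every derived string is a palindrome. a b a b reversed is b a b a ≠ a b a b, so it is not a palindrome and cannot be derived (already the first step fails: the string starts with a but ends with b, so neither S → a S a nor S → b S b fits).

Final answer: No - no valid derivation exists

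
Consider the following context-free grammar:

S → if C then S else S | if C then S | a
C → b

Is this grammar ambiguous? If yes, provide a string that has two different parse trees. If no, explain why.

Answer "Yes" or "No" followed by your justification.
The 'dangling else' can attach to either if. Two leftmost derivations of  if b then if b then a else a:
  (1) S ⇒ if C then S else S ⇒ if b then S else S ⇒ if b then if C then S else S ⇒ if b then if b then S else S ⇒ if b then if b then a else S ⇒ if b then if b then a else a   (else belongs to the outer if)
  (2) S ⇒ if C then S ⇒ if b then S ⇒ if b then if C then S else S ⇒ if b then if b then S else S ⇒ if b then if b then a else S ⇒ if b then if b then a else a   (else belongs to the inner if)
Two distinct parse trees for the same string, so the grammar is ambiguous.

Final answer: Yes - the string 'if b then if b then a else a' has two distinct leftmost derivations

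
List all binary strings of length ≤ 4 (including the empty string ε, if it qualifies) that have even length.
Checking every binary string of length 0 to 4:
  Length 0: accepted: ε | rejected: (none)
  Length 1: accepted: (none) | rejected: 0, 1
  Length 2: accepted: 00, 01, 10, 11 | rejected: (none)
  Length 3: accepted: (none) | rejected: 000, 001, 010, 011, 100, 101, 110, 111
  Length 4: accepted: 0000, 0001, 0010, 0011, 0100, 0101, 0110, 0111, 1000, 1001, 1010, 1011, 1100, 1101, 1110, 1111 | rejected: (none)
Total: 21 string(s).

Final answer: ε, 00, 01, 10, 11, 0000, 0001, 0010, 0011, 0100, 0101, 0110, 0111, 1000, 1001, 1010, 1011, 1100, 1101, 1110, 1111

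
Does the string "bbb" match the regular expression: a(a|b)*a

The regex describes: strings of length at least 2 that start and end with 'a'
No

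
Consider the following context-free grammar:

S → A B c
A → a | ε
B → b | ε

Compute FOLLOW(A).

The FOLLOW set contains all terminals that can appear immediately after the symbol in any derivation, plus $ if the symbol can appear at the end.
A occurs in S → A B c followed by B c. Add FIRST(B) minus ε = {b}; B is nullable (B → ε), so what follows B can also follow A: the terminal c. FOLLOW(A) = {b, c}.

Final answer: {b, c}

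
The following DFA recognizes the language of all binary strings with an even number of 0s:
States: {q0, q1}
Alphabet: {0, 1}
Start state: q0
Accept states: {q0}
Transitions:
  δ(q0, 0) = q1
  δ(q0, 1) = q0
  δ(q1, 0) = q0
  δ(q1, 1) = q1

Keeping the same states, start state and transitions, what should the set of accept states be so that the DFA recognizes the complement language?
The DFA is complete (every state has a transition on every symbol), so the complement
is recognized by the same DFA with accepting and non-accepting states swapped.
Original accept states: {q0}
Complement accept states = All states - Original accept states
= {q0, q1} - {q0}
= {q1}
Complement language: strings with an ODD number of 0s

Final answer: {q1}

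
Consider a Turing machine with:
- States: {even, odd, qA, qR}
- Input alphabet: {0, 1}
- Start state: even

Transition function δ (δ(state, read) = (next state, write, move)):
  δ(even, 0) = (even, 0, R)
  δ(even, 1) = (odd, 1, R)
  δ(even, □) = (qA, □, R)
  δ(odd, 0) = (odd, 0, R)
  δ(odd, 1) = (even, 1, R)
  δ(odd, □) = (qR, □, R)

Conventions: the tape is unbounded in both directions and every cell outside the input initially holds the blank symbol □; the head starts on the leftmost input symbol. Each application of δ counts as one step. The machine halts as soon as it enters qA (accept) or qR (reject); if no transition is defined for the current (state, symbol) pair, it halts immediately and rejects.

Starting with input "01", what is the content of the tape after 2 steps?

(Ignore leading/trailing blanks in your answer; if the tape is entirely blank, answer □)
Step 0: [even]01 (head at position 0)
Step 1: δ(even, 0) = (even, 0, R)  ⊢  0[even]1 (head at position 1)
Step 2: δ(even, 1) = (odd, 1, R)  ⊢  01[odd]□ (head at position 2)
Tape after 2 steps (ignoring surrounding blanks): 01

Final answer: Tape: 01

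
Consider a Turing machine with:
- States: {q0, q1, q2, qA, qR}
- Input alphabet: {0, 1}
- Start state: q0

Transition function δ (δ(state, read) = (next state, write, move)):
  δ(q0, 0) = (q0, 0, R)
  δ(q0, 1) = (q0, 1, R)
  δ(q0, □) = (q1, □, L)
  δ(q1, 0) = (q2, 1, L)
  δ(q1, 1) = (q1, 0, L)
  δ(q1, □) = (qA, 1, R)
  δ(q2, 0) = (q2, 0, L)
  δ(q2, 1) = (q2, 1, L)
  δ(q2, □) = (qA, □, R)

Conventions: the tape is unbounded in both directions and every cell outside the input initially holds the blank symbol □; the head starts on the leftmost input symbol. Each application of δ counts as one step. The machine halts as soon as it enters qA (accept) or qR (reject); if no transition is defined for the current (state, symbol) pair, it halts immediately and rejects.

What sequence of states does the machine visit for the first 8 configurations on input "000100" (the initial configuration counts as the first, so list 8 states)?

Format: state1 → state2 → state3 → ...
Step 0: [q0]000100 (head at position 0)
Step 1: δ(q0, 0) = (q0, 0, R)  ⊢  0[q0]00100 (head at position 1)
Step 2: δ(q0, 0) = (q0, 0, R)  ⊢  00[q0]0100 (head at position 2)
Step 3: δ(q0, 0) = (q0, 0, R)  ⊢  000[q0]100 (head at position 3)
Step 4: δ(q0, 1) = (q0, 1, R)  ⊢  0001[q0]00 (head at position 4)
Step 5: δ(q0, 0) = (q0, 0, R)  ⊢  00010[q0]0 (head at position 5)
Step 6: δ(q0, 0) = (q0, 0, R)  ⊢  000100[q0]□ (head at position 6)
Step 7: δ(q0, □) = (q1, □, L)  ⊢  00010[q1]0□ (head at position 5)
Reading off the states of these 8 configurations: q0 → q0 → q0 → q0 → q0 → q0 → q0 → q1

Final answer: q0 → q0 → q0 → q0 → q0 → q0 → q0 → q1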